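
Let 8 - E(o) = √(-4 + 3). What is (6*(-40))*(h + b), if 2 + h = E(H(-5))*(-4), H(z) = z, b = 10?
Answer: 5760 - 960*I ≈ 5760.0 - 960.0*I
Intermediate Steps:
E(o) = 8 - I (E(o) = 8 - √(-4 + 3) = 8 - √(-1) = 8 - I)
h = -34 + 4*I (h = -2 + (8 - I)*(-4) = -2 + (-32 + 4*I) = -34 + 4*I ≈ -34.0 + 4.0*I)
(6*(-40))*(h + b) = (6*(-40))*((-34 + 4*I) + 10) = -240*(-24 + 4*I) = 5760 - 960*I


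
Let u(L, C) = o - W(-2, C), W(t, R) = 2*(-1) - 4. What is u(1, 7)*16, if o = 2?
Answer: 128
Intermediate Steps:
W(t, R) = -6 (W(t, R) = -2 - 4 = -6)
u(L, C) = 8 (u(L, C) = 2 - 1*(-6) = 2 + 6 = 8)
u(1, 7)*16 = 8*16 = 128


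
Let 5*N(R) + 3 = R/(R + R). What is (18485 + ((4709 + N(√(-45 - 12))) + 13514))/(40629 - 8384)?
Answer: 14683/12898 ≈ 1.1384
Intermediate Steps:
N(R) = -½ (N(R) = -⅗ + (R/(R + R))/5 = -⅗ + (R/((2*R)))/5 = -⅗ + (R*(1/(2*R)))/5 = -⅗ + (⅕)*(½) = -⅗ + ⅒ = -½)
(18485 + ((4709 + N(√(-45 - 12))) + 13514))/(40629 - 8384) = (18485 + ((4709 - ½) + 13514))/(40629 - 8384) = (18485 + (9417/2 + 13514))/32245 = (18485 + 36445/2)*(1/32245) = (73415/2)*(1/32245) = 14683/12898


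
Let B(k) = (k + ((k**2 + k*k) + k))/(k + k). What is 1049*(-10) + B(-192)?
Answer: -10681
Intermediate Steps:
B(k) = (2*k + 2*k**2)/(2*k) (B(k) = (k + ((k**2 + k**2) + k))/((2*k)) = (k + (2*k**2 + k))*(1/(2*k)) = (k + (k + 2*k**2))*(1/(2*k)) = (2*k + 2*k**2)*(1/(2*k)) = (2*k + 2*k**2)/(2*k))
1049*(-10) + B(-192) = 1049*(-10) + (1 - 192) = -10490 - 191 = -10681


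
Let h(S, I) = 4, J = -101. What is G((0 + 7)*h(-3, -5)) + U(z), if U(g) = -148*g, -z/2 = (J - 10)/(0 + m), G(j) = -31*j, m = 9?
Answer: -13556/3 ≈ -4518.7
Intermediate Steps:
z = 74/3 (z = -2*(-101 - 10)/(0 + 9) = -(-222)/9 = -2*(-37/3) = 74/3 ≈ 24.667)
G((0 + 7)*h(-3, -5)) + U(z) = -31*(0 + 7)*4 - 148*74/3 = -217*4 - 10952/3 = -31*28 - 10952/3 = -868 - 10952/3 = -13556/3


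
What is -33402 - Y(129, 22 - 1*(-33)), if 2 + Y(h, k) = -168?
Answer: -33232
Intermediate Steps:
Y(h, k) = -170 (Y(h, k) = -2 - 168 = -170)
-33402 - Y(129, 22 - 1*(-33)) = -33402 - 1*(-170) = -33402 + 170 = -33232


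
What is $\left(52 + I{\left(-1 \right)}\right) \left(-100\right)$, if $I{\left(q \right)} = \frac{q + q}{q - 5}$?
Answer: $- \frac{15700}{3} \approx -5233.3$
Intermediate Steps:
$I{\left(q \right)} = \frac{2 q}{-5 + q}$
$\left(52 + I{\left(-1 \right)}\right) \left(-100\right) = \left(52 + 2 \left(-1\right) \frac{1}{-5 - 1}\right) \left(-100\right) = \left(52 + 2 \left(-1\right) \frac{1}{-6}\right) \left(-100\right) = \left(52 + 2 \left(-1\right) \left(- \frac{1}{6}\right)\right) \left(-100\right) = \left(52 + \frac{1}{3}\right) \left(-100\right) = \frac{157}{3} \left(-100\right) = - \frac{15700}{3}$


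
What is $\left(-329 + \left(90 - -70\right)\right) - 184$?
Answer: $-353$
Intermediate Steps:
$\left(-329 + \left(90 - -70\right)\right) - 184 = \left(-329 + \left(90 + 70\right)\right) - 184 = \left(-329 + 160\right) - 184 = -169 - 184 = -353$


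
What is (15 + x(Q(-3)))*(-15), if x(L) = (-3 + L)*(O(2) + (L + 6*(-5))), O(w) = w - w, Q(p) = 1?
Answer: -1095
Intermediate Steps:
O(w) = 0
x(L) = (-30 + L)*(-3 + L) (x(L) = (-3 + L)*(0 + (L + 6*(-5))) = (-3 + L)*(0 + (L - 30)) = (-3 + L)*(0 + (-30 + L)) = (-3 + L)*(-30 + L) = (-30 + L)*(-3 + L))
(15 + x(Q(-3)))*(-15) = (15 + (90 + 1**2 - 33*1))*(-15) = (15 + (90 + 1 - 33))*(-15) = (15 + 58)*(-15) = 73*(-15) = -1095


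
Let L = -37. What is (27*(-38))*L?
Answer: 37962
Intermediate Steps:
(27*(-38))*L = (27*(-38))*(-37) = -1026*(-37) = 37962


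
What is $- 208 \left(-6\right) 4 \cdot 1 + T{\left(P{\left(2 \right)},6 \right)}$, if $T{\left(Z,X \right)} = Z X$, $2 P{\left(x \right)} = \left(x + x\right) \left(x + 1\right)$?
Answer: $5028$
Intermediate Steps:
$P{\left(x \right)} = x \left(1 + x\right)$ ($P{\left(x \right)} = \frac{\left(x + x\right) \left(x + 1\right)}{2} = \frac{2 x \left(1 + x\right)}{2} = x \left(1 + x\right)$)
$T{\left(Z,X \right)} = X Z$
$- 208 \left(-6\right) 4 \cdot 1 + T{\left(P{\left(2 \right)},6 \right)} = - 208 \left(-6\right) 4 \cdot 1 + 6 \cdot 2 \left(1 + 2\right) = - 208 \left(\left(-24\right) 1\right) + 6 \cdot 2 \cdot 3 = \left(-208\right) \left(-24\right) + 6 \cdot 6 = 4992 + 36 = 5028$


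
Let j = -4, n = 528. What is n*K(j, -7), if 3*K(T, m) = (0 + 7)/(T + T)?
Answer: -154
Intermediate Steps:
K(T, m) = 7/(6*T) (K(T, m) = ((0 + 7)/(T + T))/3 = (7/((2*T)))/3 = (7*(1/(2*T)))/3 = (7/(2*T))/3 = 7/(6*T))
n*K(j, -7) = 528*((7/6)/(-4)) = 528*((7/6)*(-1/4)) = 528*(-7/24) = -154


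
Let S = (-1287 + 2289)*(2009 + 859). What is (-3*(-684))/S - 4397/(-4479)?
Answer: 351250225/357540654 ≈ 0.98241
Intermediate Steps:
S = 2873736 (S = 1002*2868 = 2873736)
(-3*(-684))/S - 4397/(-4479) = -3*(-684)/2873736 - 4397/(-4479) = 2052*(1/2873736) - 4397*(-1/4479) = 57/79826 + 4397/4479 = 351250225/357540654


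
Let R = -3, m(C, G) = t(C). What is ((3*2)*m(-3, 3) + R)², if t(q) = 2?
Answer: 81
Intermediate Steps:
m(C, G) = 2
((3*2)*m(-3, 3) + R)² = ((3*2)*2 - 3)² = (6*2 - 3)² = (12 - 3)² = 9² = 81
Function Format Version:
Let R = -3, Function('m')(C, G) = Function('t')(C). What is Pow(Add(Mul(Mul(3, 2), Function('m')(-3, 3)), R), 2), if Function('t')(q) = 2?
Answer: 81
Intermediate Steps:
Function('m')(C, G) = 2
Pow(Add(Mul(Mul(3, 2), Function('m')(-3, 3)), R), 2) = Pow(Add(Mul(Mul(3, 2), 2), -3), 2) = Pow(Add(Mul(6, 2), -3), 2) = Pow(Add(12, -3), 2) = Pow(9, 2) = 81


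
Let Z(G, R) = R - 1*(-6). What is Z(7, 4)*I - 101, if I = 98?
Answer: 879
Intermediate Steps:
Z(G, R) = 6 + R (Z(G, R) = R + 6 = 6 + R)
Z(7, 4)*I - 101 = (6 + 4)*98 - 101 = 10*98 - 101 = 980 - 101 = 879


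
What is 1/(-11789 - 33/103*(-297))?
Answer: -103/1204466 ≈ -8.5515e-5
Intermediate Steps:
1/(-11789 - 33/103*(-297)) = 1/(-11789 + 9801/103) = 1/(-1204466/103) = -103/1204466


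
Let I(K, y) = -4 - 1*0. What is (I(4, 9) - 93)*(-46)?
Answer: 4462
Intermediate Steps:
I(K, y) = -4 (I(K, y) = -4 + 0 = -4)
(I(4, 9) - 93)*(-46) = (-4 - 93)*(-46) = -97*(-46) = 4462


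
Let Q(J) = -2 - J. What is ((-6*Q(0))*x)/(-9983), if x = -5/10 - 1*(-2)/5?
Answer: 6/49915 ≈ 0.00012020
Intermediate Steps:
x = -⅒ (x = -5*⅒ + 2*(⅕) = -½ + ⅖ = -⅒ ≈ -0.10000)
((-6*Q(0))*x)/(-9983) = (-6*(-2 - 1*0)*(-⅒))/(-9983) = (-6*(-2 + 0)*(-⅒))*(-1/9983) = (-6*(-2)*(-⅒))*(-1/9983) = (12*(-⅒))*(-1/9983) = -6/5*(-1/9983) = 6/49915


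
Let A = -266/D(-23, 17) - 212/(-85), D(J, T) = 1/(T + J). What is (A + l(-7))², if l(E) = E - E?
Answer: 18461200384/7225 ≈ 2.5552e+6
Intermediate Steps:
l(E) = 0
D(J, T) = 1/(J + T)
A = 135872/85 (A = -266/(1/(-23 + 17)) - 212/(-85) = -266/(1/(-6)) - 212*(-1/85) = -266/(-⅙) + 212/85 = -266*(-6) + 212/85 = 1596 + 212/85 = 135872/85 ≈ 1598.5)
(A + l(-7))² = (135872/85 + 0)² = (135872/85)² = 18461200384/7225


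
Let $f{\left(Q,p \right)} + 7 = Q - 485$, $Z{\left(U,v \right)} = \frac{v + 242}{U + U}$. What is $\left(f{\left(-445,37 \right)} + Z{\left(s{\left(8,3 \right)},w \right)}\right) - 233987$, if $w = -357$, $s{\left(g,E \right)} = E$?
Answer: $- \frac{1409659}{6} \approx -2.3494 \cdot 10^{5}$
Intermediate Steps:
$Z{\left(U,v \right)} = \frac{242 + v}{2 U}$
$f{\left(Q,p \right)} = -492 + Q$ ($f{\left(Q,p \right)} = -7 + \left(Q - 485\right) = -7 + \left(-485 + Q\right) = -492 + Q$)
$\left(f{\left(-445,37 \right)} + Z{\left(s{\left(8,3 \right)},w \right)}\right) - 233987 = \left(\left(-492 - 445\right) + \frac{242 - 357}{2 \cdot 3}\right) - 233987 = \left(-937 + \frac{1}{2} \cdot \frac{1}{3} \left(-115\right)\right) - 233987 = \left(-937 - \frac{115}{6}\right) - 233987 = - \frac{5737}{6} - 233987 = - \frac{1409659}{6}$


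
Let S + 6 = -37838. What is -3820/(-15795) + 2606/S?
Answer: 10340231/59774598 ≈ 0.17299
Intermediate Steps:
S = -37844 (S = -6 - 37838 = -37844)
-3820/(-15795) + 2606/S = -3820/(-15795) + 2606/(-37844) = -3820*(-1/15795) + 2606*(-1/37844) = 764/3159 - 1303/18922 = 10340231/59774598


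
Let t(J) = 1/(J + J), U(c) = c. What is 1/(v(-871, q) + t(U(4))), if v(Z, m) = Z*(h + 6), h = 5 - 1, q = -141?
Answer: -8/69679 ≈ -0.00011481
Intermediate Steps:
h = 4
v(Z, m) = 10*Z (v(Z, m) = Z*(4 + 6) = Z*10 = 10*Z)
t(J) = 1/(2*J)
1/(v(-871, q) + t(U(4))) = 1/(10*(-871) + (½)/4) = 1/(-8710 + (½)*(¼)) = 1/(-8710 + ⅛) = 1/(-69679/8) = -8/69679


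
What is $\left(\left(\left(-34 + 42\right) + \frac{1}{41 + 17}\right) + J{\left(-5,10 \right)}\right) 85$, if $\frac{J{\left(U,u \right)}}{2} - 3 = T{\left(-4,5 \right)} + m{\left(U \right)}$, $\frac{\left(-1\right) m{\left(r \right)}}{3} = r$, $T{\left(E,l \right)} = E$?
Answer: $\frac{177565}{58} \approx 3061.5$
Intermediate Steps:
$m{\left(r \right)} = - 3 r$
$J{\left(U,u \right)} = -2 - 6 U$ ($J{\left(U,u \right)} = 6 + 2 \left(-4 - 3 U\right) = 6 - \left(8 + 6 U\right) = -2 - 6 U$)
$\left(\left(\left(-34 + 42\right) + \frac{1}{41 + 17}\right) + J{\left(-5,10 \right)}\right) 85 = \left(\left(\left(-34 + 42\right) + \frac{1}{41 + 17}\right) - -28\right) 85 = \left(\left(8 + \frac{1}{58}\right) + \left(-2 + 30\right)\right) 85 = \left(\left(8 + \frac{1}{58}\right) + 28\right) 85 = \left(\frac{465}{58} + 28\right) 85 = \frac{2089}{58} \cdot 85 = \frac{177565}{58}$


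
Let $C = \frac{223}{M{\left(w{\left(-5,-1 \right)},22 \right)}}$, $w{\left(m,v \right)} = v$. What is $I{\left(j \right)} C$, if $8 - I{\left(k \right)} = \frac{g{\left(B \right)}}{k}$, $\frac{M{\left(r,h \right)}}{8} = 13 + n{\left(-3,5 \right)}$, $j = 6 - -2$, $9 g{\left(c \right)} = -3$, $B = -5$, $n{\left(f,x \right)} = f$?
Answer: $\frac{43039}{1920} \approx 22.416$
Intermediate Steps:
$g{\left(c \right)} = - \frac{1}{3}$ ($g{\left(c \right)} = \frac{1}{9} \left(-3\right) = - \frac{1}{3}$)
$j = 8$ ($j = 6 + 2 = 8$)
$M{\left(r,h \right)} = 80$ ($M{\left(r,h \right)} = 8 \left(13 - 3\right) = 8 \cdot 10 = 80$)
$I{\left(k \right)} = 8 + \frac{1}{3 k}$ ($I{\left(k \right)} = 8 - - \frac{1}{3 k} = 8 + \frac{1}{3 k}$)
$C = \frac{223}{80} \approx 2.7875$
$I{\left(j \right)} C = \left(8 + \frac{1}{3 \cdot 8}\right) \frac{223}{80} = \left(8 + \frac{1}{3} \cdot \frac{1}{8}\right) \frac{223}{80} = \left(8 + \frac{1}{24}\right) \frac{223}{80} = \frac{193}{24} \cdot \frac{223}{80} = \frac{43039}{1920}$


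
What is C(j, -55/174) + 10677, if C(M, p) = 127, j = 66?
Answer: 10804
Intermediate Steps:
C(j, -55/174) + 10677 = 127 + 10677 = 10804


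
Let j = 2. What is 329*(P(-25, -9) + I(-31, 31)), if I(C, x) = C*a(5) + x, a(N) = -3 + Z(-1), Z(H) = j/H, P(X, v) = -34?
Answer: 50008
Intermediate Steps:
Z(H) = 2/H
a(N) = -5 (a(N) = -3 + 2/(-1) = -3 + 2*(-1) = -3 - 2 = -5)
I(C, x) = x - 5*C (I(C, x) = C*(-5) + x = -5*C + x = x - 5*C)
329*(P(-25, -9) + I(-31, 31)) = 329*(-34 + (31 - 5*(-31))) = 329*(-34 + (31 + 155)) = 329*(-34 + 186) = 329*152 = 50008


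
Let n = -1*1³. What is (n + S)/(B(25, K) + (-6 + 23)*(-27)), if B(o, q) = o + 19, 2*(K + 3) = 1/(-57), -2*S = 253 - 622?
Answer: -367/830 ≈ -0.44217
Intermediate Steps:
S = 369/2 (S = -(253 - 622)/2 = -½*(-369) = 369/2 ≈ 184.50)
K = -343/114 (K = -3 + (½)/(-57) = -3 + (½)*(-1/57) = -3 - 1/114 = -343/114 ≈ -3.0088)
B(o, q) = 19 + o
n = -1 (n = -1*1 = -1)
(n + S)/(B(25, K) + (-6 + 23)*(-27)) = (-1 + 369/2)/((19 + 25) + (-6 + 23)*(-27)) = 367/(2*(44 + 17*(-27))) = 367/(2*(44 - 459)) = (367/2)/(-415) = (367/2)*(-1/415) = -367/830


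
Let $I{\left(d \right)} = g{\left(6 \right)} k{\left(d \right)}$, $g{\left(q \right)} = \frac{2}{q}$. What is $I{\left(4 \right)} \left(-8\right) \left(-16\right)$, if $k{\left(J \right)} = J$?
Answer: $\frac{512}{3} \approx 170.67$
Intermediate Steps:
$I{\left(d \right)} = \frac{d}{3}$ ($I{\left(d \right)} = \frac{2}{6} d = 2 \cdot \frac{1}{6} d = \frac{d}{3}$)
$I{\left(4 \right)} \left(-8\right) \left(-16\right) = \frac{1}{3} \cdot 4 \left(-8\right) \left(-16\right) = \frac{4}{3} \left(-8\right) \left(-16\right) = \left(- \frac{32}{3}\right) \left(-16\right) = \frac{512}{3}$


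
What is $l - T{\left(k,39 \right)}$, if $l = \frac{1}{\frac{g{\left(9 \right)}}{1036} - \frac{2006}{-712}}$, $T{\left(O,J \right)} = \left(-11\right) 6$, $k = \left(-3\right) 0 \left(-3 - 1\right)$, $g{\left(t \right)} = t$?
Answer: $\frac{8645176}{130289} \approx 66.354$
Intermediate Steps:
$k = 0$ ($k = 0 \left(-4\right) = 0$)
$T{\left(O,J \right)} = -66$
$l = \frac{46102}{130289}$ ($l = \frac{1}{\frac{9}{1036} - \frac{2006}{-712}} = \frac{1}{9 \cdot \frac{1}{1036} - - \frac{1003}{356}} = \frac{1}{\frac{9}{1036} + \frac{1003}{356}} = \frac{1}{\frac{130289}{46102}} = \frac{46102}{130289} \approx 0.35384$)
$l - T{\left(k,39 \right)} = \frac{46102}{130289} - -66 = \frac{46102}{130289} + 66 = \frac{8645176}{130289}$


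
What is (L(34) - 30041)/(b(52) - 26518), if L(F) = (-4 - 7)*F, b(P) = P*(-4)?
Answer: 4345/3818 ≈ 1.1380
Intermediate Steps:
b(P) = -4*P
L(F) = -11*F
(L(34) - 30041)/(b(52) - 26518) = (-11*34 - 30041)/(-4*52 - 26518) = (-374 - 30041)/(-208 - 26518) = -30415/(-26726) = -30415*(-1/26726) = 4345/3818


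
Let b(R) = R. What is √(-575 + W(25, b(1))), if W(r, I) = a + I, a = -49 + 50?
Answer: I*√573 ≈ 23.937*I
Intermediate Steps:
a = 1
W(r, I) = 1 + I
√(-575 + W(25, b(1))) = √(-575 + (1 + 1)) = √(-575 + 2) = √(-573) = I*√573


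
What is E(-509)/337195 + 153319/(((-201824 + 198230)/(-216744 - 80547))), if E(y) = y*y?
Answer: 5123156675493923/403959610 ≈ 1.2682e+7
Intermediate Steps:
E(y) = y²
E(-509)/337195 + 153319/(((-201824 + 198230)/(-216744 - 80547))) = (-509)²/337195 + 153319/(((-201824 + 198230)/(-216744 - 80547))) = 259081*(1/337195) + 153319/((-3594/(-297291))) = 259081/337195 + 153319/((-3594*(-1/297291))) = 259081/337195 + 153319/(1198/99097) = 259081/337195 + 153319*(99097/1198) = 259081/337195 + 15193452943/1198 = 5123156675493923/403959610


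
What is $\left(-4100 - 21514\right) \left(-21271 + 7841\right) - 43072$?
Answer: $343952948$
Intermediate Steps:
$\left(-4100 - 21514\right) \left(-21271 + 7841\right) - 43072 = \left(-25614\right) \left(-13430\right) - 43072 = 343996020 - 43072 = 343952948$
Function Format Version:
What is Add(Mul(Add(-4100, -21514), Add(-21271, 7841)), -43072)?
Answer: 343952948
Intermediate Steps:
Add(Mul(Add(-4100, -21514), Add(-21271, 7841)), -43072) = Add(Mul(-25614, -13430), -43072) = Add(343996020, -43072) = 343952948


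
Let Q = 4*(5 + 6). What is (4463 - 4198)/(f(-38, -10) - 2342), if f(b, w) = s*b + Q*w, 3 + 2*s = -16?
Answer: -265/2421 ≈ -0.10946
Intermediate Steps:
s = -19/2 (s = -3/2 + (½)*(-16) = -3/2 - 8 = -19/2 ≈ -9.5000)
Q = 44 (Q = 4*11 = 44)
f(b, w) = 44*w - 19*b/2 (f(b, w) = -19*b/2 + 44*w = 44*w - 19*b/2)
(4463 - 4198)/(f(-38, -10) - 2342) = (4463 - 4198)/((44*(-10) - 19/2*(-38)) - 2342) = 265/((-440 + 361) - 2342) = 265/(-79 - 2342) = 265/(-2421) = 265*(-1/2421) = -265/2421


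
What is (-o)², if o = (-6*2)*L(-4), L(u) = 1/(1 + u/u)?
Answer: 36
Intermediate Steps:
L(u) = ½ (L(u) = 1/(1 + 1) = 1/2 = ½)
o = -6 (o = -6*2*(½) = -12*½ = -6)
(-o)² = (-1*(-6))² = 6² = 36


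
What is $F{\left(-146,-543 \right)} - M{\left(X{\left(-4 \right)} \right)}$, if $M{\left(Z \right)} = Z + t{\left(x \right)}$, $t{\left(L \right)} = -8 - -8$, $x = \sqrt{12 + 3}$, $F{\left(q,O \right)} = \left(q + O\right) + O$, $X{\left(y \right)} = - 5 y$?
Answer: $-1252$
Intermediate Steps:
$F{\left(q,O \right)} = q + 2 O$ ($F{\left(q,O \right)} = \left(O + q\right) + O = q + 2 O$)
$x = \sqrt{15} \approx 3.873$
$t{\left(L \right)} = 0$ ($t{\left(L \right)} = -8 + 8 = 0$)
$M{\left(Z \right)} = Z$ ($M{\left(Z \right)} = Z + 0 = Z$)
$F{\left(-146,-543 \right)} - M{\left(X{\left(-4 \right)} \right)} = \left(-146 + 2 \left(-543\right)\right) - \left(-5\right) \left(-4\right) = \left(-146 - 1086\right) - 20 = -1232 - 20 = -1252$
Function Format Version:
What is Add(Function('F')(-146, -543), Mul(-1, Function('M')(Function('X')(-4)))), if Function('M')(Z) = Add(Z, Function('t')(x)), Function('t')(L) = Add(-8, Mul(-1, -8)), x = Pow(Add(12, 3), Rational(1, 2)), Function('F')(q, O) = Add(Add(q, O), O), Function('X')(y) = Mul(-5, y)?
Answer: -1252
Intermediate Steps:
Function('F')(q, O) = Add(q, Mul(2, O)) (Function('F')(q, O) = Add(Add(O, q), O) = Add(q, Mul(2, O)))
x = Pow(15, Rational(1, 2)) ≈ 3.8730
Function('t')(L) = 0 (Function('t')(L) = Add(-8, 8) = 0)
Function('M')(Z) = Z (Function('M')(Z) = Add(Z, 0) = Z)
Add(Function('F')(-146, -543), Mul(-1, Function('M')(Function('X')(-4)))) = Add(Add(-146, Mul(2, -543)), Mul(-1, Mul(-5, -4))) = Add(Add(-146, -1086), Mul(-1, 20)) = Add(-1232, -20) = -1252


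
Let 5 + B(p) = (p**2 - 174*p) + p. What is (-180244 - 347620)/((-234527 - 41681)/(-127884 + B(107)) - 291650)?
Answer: 35617887332/19679091471 ≈ 1.8099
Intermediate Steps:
B(p) = -5 + p**2 - 173*p (B(p) = -5 + ((p**2 - 174*p) + p) = -5 + (p**2 - 173*p) = -5 + p**2 - 173*p)
(-180244 - 347620)/((-234527 - 41681)/(-127884 + B(107)) - 291650) = (-180244 - 347620)/((-234527 - 41681)/(-127884 + (-5 + 107**2 - 173*107)) - 291650) = -527864/(-276208/(-127884 + (-5 + 11449 - 18511)) - 291650) = -527864/(-276208/(-127884 - 7067) - 291650) = -527864/(-276208/(-134951) - 291650) = -527864/(-276208*(-1/134951) - 291650) = -527864/(276208/134951 - 291650) = -527864/(-39358182942/134951) = -527864*(-134951/39358182942) = 35617887332/19679091471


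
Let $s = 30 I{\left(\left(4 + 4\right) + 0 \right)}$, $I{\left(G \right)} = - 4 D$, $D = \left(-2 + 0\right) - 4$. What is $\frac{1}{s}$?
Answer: $\frac{1}{720} \approx 0.0013889$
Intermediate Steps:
$D = -6$ ($D = -2 - 4 = -6$)
$I{\left(G \right)} = 24$ ($I{\left(G \right)} = \left(-4\right) \left(-6\right) = 24$)
$s = 720$ ($s = 30 \cdot 24 = 720$)
$\frac{1}{s} = \frac{1}{720}$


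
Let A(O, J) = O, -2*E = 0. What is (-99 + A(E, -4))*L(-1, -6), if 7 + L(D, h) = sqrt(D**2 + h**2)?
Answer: 693 - 99*sqrt(37) ≈ 90.807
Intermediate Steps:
E = 0 (E = -1/2*0 = 0)
L(D, h) = -7 + sqrt(D**2 + h**2)
(-99 + A(E, -4))*L(-1, -6) = (-99 + 0)*(-7 + sqrt((-1)**2 + (-6)**2)) = -99*(-7 + sqrt(1 + 36)) = -99*(-7 + sqrt(37)) = 693 - 99*sqrt(37)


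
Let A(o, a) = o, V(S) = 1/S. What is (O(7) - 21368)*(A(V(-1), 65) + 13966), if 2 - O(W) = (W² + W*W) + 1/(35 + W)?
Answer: -599490185/2 ≈ -2.9975e+8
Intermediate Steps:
O(W) = 2 - 1/(35 + W) - 2*W² (O(W) = 2 - ((W² + W*W) + 1/(35 + W)) = 2 - ((W² + W²) + 1/(35 + W)) = 2 - (2*W² + 1/(35 + W)) = 2 - (1/(35 + W) + 2*W²) = 2 + (-1/(35 + W) - 2*W²) = 2 - 1/(35 + W) - 2*W²)
(O(7) - 21368)*(A(V(-1), 65) + 13966) = ((69 - 70*7² - 2*7³ + 2*7)/(35 + 7) - 21368)*(1/(-1) + 13966) = ((69 - 70*49 - 2*343 + 14)/42 - 21368)*(-1 + 13966) = ((69 - 3430 - 686 + 14)/42 - 21368)*13965 = ((1/42)*(-4033) - 21368)*13965 = (-4033/42 - 21368)*13965 = -901489/42*13965 = -599490185/2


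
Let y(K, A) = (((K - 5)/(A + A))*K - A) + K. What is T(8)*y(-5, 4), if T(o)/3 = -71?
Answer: 2343/4 ≈ 585.75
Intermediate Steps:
T(o) = -213 (T(o) = 3*(-71) = -213)
y(K, A) = K - A + K*(-5 + K)/(2*A) (y(K, A) = (((-5 + K)/((2*A)))*K - A) + K = (((-5 + K)*(1/(2*A)))*K - A) + K = (((-5 + K)/(2*A))*K - A) + K = (K*(-5 + K)/(2*A) - A) + K = (-A + K*(-5 + K)/(2*A)) + K = K - A + K*(-5 + K)/(2*A))
T(8)*y(-5, 4) = -213*((-5)**2 - 5*(-5) - 2*4*(4 - 1*(-5)))/(2*4) = -213*(25 + 25 - 2*4*(4 + 5))/(2*4) = -213*(25 + 25 - 2*4*9)/(2*4) = -213*(25 + 25 - 72)/(2*4) = -213*(-22)/(2*4) = -213*(-11/4) = 2343/4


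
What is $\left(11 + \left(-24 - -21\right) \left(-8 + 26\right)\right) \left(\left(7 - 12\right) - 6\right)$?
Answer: $473$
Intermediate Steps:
$\left(11 + \left(-24 - -21\right) \left(-8 + 26\right)\right) \left(\left(7 - 12\right) - 6\right) = \left(11 + \left(-24 + 21\right) 18\right) \left(-5 - 6\right) = \left(11 - 54\right) \left(-11\right) = \left(-43\right) \left(-11\right) = 473$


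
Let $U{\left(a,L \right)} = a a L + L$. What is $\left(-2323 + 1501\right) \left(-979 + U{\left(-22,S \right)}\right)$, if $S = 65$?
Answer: $-25108812$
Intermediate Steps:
$U{\left(a,L \right)} = L + L a^{2}$ ($U{\left(a,L \right)} = a^{2} L + L = L a^{2} + L = L + L a^{2}$)
$\left(-2323 + 1501\right) \left(-979 + U{\left(-22,S \right)}\right) = \left(-2323 + 1501\right) \left(-979 + 65 \left(1 + \left(-22\right)^{2}\right)\right) = - 822 \left(-979 + 65 \left(1 + 484\right)\right) = - 822 \left(-979 + 65 \cdot 485\right) = - 822 \left(-979 + 31525\right) = \left(-822\right) 30546 = -25108812$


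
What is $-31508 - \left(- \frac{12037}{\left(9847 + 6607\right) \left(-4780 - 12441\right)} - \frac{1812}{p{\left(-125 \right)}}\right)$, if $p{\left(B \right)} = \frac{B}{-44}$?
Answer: $- \frac{1093399771622473}{35419291750} \approx -30870.0$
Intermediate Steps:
$p{\left(B \right)} = - \frac{B}{44}$ ($p{\left(B \right)} = B \left(- \frac{1}{44}\right) = - \frac{B}{44}$)
$-31508 - \left(- \frac{12037}{\left(9847 + 6607\right) \left(-4780 - 12441\right)} - \frac{1812}{p{\left(-125 \right)}}\right) = -31508 - \left(- \frac{12037}{\left(9847 + 6607\right) \left(-4780 - 12441\right)} - \frac{1812}{\left(- \frac{1}{44}\right) \left(-125\right)}\right) = -31508 - \left(- \frac{12037}{16454 \left(-17221\right)} - \frac{1812}{\frac{125}{44}}\right) = -31508 - \left(- \frac{12037}{-283354334} - \frac{79728}{125}\right) = -31508 - \left(\left(-12037\right) \left(- \frac{1}{283354334}\right) - \frac{79728}{125}\right) = -31508 - \left(\frac{12037}{283354334} - \frac{79728}{125}\right) = -31508 - - \frac{22591272836527}{35419291750} = -31508 + \frac{22591272836527}{35419291750} = - \frac{1093399771622473}{35419291750}$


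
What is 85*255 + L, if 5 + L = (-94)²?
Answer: 30506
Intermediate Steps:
L = 8831 (L = -5 + (-94)² = -5 + 8836 = 8831)
85*255 + L = 85*255 + 8831 = 21675 + 8831 = 30506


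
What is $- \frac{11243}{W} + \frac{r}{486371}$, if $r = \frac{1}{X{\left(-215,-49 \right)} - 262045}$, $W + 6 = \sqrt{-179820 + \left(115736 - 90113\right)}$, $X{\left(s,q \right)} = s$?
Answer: $\frac{956072178693383}{2185921319029020} + \frac{11243 i \sqrt{17133}}{51411} \approx 0.43738 + 28.625 i$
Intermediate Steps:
$W = -6 + 3 i \sqrt{17133}$ ($W = -6 + \sqrt{-179820 + \left(115736 - 90113\right)} = -6 + \sqrt{-179820 + 25623} = -6 + \sqrt{-154197} = -6 + 3 i \sqrt{17133} \approx -6.0 + 392.68 i$)
$r = - \frac{1}{262260}$ ($r = \frac{1}{-215 - 262045} = \frac{1}{-262260} = - \frac{1}{262260} \approx -3.813 \cdot 10^{-6}$)
$- \frac{11243}{W} + \frac{r}{486371} = - \frac{11243}{-6 + 3 i \sqrt{17133}} - \frac{1}{262260 \cdot 486371} = - \frac{11243}{-6 + 3 i \sqrt{17133}} - \frac{1}{127555658460} = - \frac{1}{127555658460} - \frac{11243}{-6 + 3 i \sqrt{17133}}$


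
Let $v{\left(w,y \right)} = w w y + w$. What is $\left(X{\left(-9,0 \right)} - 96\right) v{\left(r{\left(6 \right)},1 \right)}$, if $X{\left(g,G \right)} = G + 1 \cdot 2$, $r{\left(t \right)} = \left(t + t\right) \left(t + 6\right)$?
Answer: $-1962720$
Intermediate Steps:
$r{\left(t \right)} = 2 t \left(6 + t\right)$
$X{\left(g,G \right)} = 2 + G$ ($X{\left(g,G \right)} = G + 2 = 2 + G$)
$v{\left(w,y \right)} = w + y w^{2}$ ($v{\left(w,y \right)} = w^{2} y + w = y w^{2} + w = w + y w^{2}$)
$\left(X{\left(-9,0 \right)} - 96\right) v{\left(r{\left(6 \right)},1 \right)} = \left(\left(2 + 0\right) - 96\right) 2 \cdot 6 \left(6 + 6\right) \left(1 + 2 \cdot 6 \left(6 + 6\right) 1\right) = \left(2 - 96\right) 2 \cdot 6 \cdot 12 \left(1 + 2 \cdot 6 \cdot 12 \cdot 1\right) = - 94 \cdot 144 \left(1 + 144 \cdot 1\right) = - 94 \cdot 144 \left(1 + 144\right) = - 94 \cdot 144 \cdot 145 = \left(-94\right) 20880 = -1962720$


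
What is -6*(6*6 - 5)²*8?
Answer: -46128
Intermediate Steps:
-6*(6*6 - 5)²*8 = -6*(36 - 5)²*8 = -6*31²*8 = -6*961*8 = -5766*8 = -46128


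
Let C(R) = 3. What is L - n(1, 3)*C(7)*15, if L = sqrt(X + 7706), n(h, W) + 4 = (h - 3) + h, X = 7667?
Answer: 225 + sqrt(15373) ≈ 348.99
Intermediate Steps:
n(h, W) = -7 + 2*h (n(h, W) = -4 + ((h - 3) + h) = -4 + ((-3 + h) + h) = -4 + (-3 + 2*h) = -7 + 2*h)
L = sqrt(15373) (L = sqrt(7667 + 7706) = sqrt(15373) ≈ 123.99)
L - n(1, 3)*C(7)*15 = sqrt(15373) - (-7 + 2*1)*3*15 = sqrt(15373) - (-7 + 2)*3*15 = sqrt(15373) - (-5*3)*15 = sqrt(15373) - (-15)*15 = sqrt(15373) - 1*(-225) = sqrt(15373) + 225 = 225 + sqrt(15373)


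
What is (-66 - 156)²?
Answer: 49284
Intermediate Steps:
(-66 - 156)² = (-222)² = 49284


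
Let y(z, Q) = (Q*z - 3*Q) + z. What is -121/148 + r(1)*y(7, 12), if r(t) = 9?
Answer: 73139/148 ≈ 494.18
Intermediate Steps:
y(z, Q) = z - 3*Q + Q*z (y(z, Q) = (-3*Q + Q*z) + z = z - 3*Q + Q*z)
-121/148 + r(1)*y(7, 12) = -121/148 + 9*(7 - 3*12 + 12*7) = -121*1/148 + 9*(7 - 36 + 84) = -121/148 + 9*55 = -121/148 + 495 = 73139/148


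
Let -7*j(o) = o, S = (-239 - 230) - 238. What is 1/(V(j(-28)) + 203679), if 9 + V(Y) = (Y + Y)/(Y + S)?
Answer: 703/143180002 ≈ 4.9099e-6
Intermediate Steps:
S = -707 (S = -469 - 238 = -707)
j(o) = -o/7
V(Y) = -9 + 2*Y/(-707 + Y) (V(Y) = -9 + (Y + Y)/(Y - 707) = -9 + (2*Y)/(-707 + Y) = -9 + 2*Y/(-707 + Y))
1/(V(j(-28)) + 203679) = 1/(7*(909 - (-1)*(-28)/7)/(-707 - ⅐*(-28)) + 203679) = 1/(7*(909 - 1*4)/(-707 + 4) + 203679) = 1/(7*(909 - 4)/(-703) + 203679) = 1/(7*(-1/703)*905 + 203679) = 1/(-6335/703 + 203679) = 1/(143180002/703) = 703/143180002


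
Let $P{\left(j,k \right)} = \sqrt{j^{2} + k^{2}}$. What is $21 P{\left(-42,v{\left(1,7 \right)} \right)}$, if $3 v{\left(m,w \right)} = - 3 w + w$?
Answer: $98 \sqrt{82} \approx 887.43$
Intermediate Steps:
$v{\left(m,w \right)} = - \frac{2 w}{3}$ ($v{\left(m,w \right)} = \frac{- 3 w + w}{3} = \frac{\left(-2\right) w}{3} = - \frac{2 w}{3}$)
$21 P{\left(-42,v{\left(1,7 \right)} \right)} = 21 \sqrt{\left(-42\right)^{2} + \left(\left(- \frac{2}{3}\right) 7\right)^{2}} = 21 \sqrt{1764 + \left(- \frac{14}{3}\right)^{2}} = 21 \sqrt{1764 + \frac{196}{9}} = 21 \sqrt{\frac{16072}{9}} = 21 \frac{14 \sqrt{82}}{3} = 98 \sqrt{82}$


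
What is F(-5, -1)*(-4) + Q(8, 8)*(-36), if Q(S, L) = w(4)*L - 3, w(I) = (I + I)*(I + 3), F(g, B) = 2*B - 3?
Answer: -16000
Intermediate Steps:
F(g, B) = -3 + 2*B
w(I) = 2*I*(3 + I) (w(I) = (2*I)*(3 + I) = 2*I*(3 + I))
Q(S, L) = -3 + 56*L (Q(S, L) = (2*4*(3 + 4))*L - 3 = (2*4*7)*L - 3 = 56*L - 3 = -3 + 56*L)
F(-5, -1)*(-4) + Q(8, 8)*(-36) = (-3 + 2*(-1))*(-4) + (-3 + 56*8)*(-36) = (-3 - 2)*(-4) + (-3 + 448)*(-36) = -5*(-4) + 445*(-36) = 20 - 16020 = -16000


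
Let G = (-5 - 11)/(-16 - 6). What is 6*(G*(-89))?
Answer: -4272/11 ≈ -388.36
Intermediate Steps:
G = 8/11 (G = -16/(-22) = -16*(-1/22) = 8/11 ≈ 0.72727)
6*(G*(-89)) = 6*((8/11)*(-89)) = 6*(-712/11) = -4272/11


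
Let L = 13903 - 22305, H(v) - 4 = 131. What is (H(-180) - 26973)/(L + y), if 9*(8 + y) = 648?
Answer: 13419/4169 ≈ 3.2188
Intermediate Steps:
H(v) = 135 (H(v) = 4 + 131 = 135)
L = -8402
y = 64 (y = -8 + (⅑)*648 = -8 + 72 = 64)
(H(-180) - 26973)/(L + y) = (135 - 26973)/(-8402 + 64) = -26838/(-8338) = -26838*(-1/8338) = 13419/4169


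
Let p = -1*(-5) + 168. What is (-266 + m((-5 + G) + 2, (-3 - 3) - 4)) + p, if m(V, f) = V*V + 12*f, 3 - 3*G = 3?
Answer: -204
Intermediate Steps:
G = 0 (G = 1 - 1/3*3 = 1 - 1 = 0)
p = 173 (p = 5 + 168 = 173)
m(V, f) = V**2 + 12*f
(-266 + m((-5 + G) + 2, (-3 - 3) - 4)) + p = (-266 + (((-5 + 0) + 2)**2 + 12*((-3 - 3) - 4))) + 173 = (-266 + ((-5 + 2)**2 + 12*(-6 - 4))) + 173 = (-266 + ((-3)**2 + 12*(-10))) + 173 = (-266 + (9 - 120)) + 173 = (-266 - 111) + 173 = -377 + 173 = -204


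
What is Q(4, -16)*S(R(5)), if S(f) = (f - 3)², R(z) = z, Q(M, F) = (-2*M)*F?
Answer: 512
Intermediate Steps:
Q(M, F) = -2*F*M
S(f) = (-3 + f)²
Q(4, -16)*S(R(5)) = (-2*(-16)*4)*(-3 + 5)² = 128*2² = 128*4 = 512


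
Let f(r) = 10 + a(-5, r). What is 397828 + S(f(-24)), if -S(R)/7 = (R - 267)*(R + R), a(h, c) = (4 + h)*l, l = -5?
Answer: 450748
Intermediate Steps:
a(h, c) = -20 - 5*h (a(h, c) = (4 + h)*(-5) = -20 - 5*h)
f(r) = 15 (f(r) = 10 + (-20 - 5*(-5)) = 10 + (-20 + 25) = 10 + 5 = 15)
S(R) = -14*R*(-267 + R) (S(R) = -7*(R - 267)*(R + R) = -7*(-267 + R)*2*R = -14*R*(-267 + R))
397828 + S(f(-24)) = 397828 + 14*15*(267 - 1*15) = 397828 + 14*15*(267 - 15) = 397828 + 14*15*252 = 397828 + 52920 = 450748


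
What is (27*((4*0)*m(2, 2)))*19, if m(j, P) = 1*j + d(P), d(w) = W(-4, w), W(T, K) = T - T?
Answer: 0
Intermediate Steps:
W(T, K) = 0
d(w) = 0
m(j, P) = j (m(j, P) = 1*j + 0 = j + 0 = j)
(27*((4*0)*m(2, 2)))*19 = (27*((4*0)*2))*19 = (27*(0*2))*19 = (27*0)*19 = 0*19 = 0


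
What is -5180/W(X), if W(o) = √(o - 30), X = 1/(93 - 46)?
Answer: 5180*I*√66223/1409 ≈ 946.07*I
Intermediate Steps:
X = 1/47 ≈ 0.021277
W(o) = √(-30 + o)
-5180/W(X) = -5180/√(-30 + 1/47) = -5180*(-I*√66223/1409) = -(-5180)*I*√66223/1409 = 5180*I*√66223/1409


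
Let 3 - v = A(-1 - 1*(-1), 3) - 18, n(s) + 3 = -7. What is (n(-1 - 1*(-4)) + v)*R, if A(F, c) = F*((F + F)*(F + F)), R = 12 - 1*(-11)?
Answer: 253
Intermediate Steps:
n(s) = -10 (n(s) = -3 - 7 = -10)
R = 23 (R = 12 + 11 = 23)
A(F, c) = 4*F**3 (A(F, c) = F*((2*F)*(2*F)) = F*(4*F**2) = 4*F**3)
v = 21 (v = 3 - (4*(-1 - 1*(-1))**3 - 18) = 3 - (4*(-1 + 1)**3 - 18) = 3 - (4*0**3 - 18) = 3 - (4*0 - 18) = 3 - (0 - 18) = 3 - 1*(-18) = 3 + 18 = 21)
(n(-1 - 1*(-4)) + v)*R = (-10 + 21)*23 = 11*23 = 253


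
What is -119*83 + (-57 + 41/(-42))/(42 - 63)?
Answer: -8709079/882 ≈ -9874.2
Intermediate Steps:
-119*83 + (-57 + 41/(-42))/(42 - 63) = -9877 + (-57 + 41*(-1/42))/(-21) = -9877 + (-57 - 41/42)*(-1/21) = -9877 - 2435/42*(-1/21) = -9877 + 2435/882 = -8709079/882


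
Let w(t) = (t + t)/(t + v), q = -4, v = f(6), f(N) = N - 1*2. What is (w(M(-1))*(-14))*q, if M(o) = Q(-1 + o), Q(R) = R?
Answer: -112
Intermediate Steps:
f(N) = -2 + N (f(N) = N - 2 = -2 + N)
v = 4 (v = -2 + 6 = 4)
M(o) = -1 + o
w(t) = 2*t/(4 + t) (w(t) = (t + t)/(t + 4) = (2*t)/(4 + t) = 2*t/(4 + t))
(w(M(-1))*(-14))*q = ((2*(-1 - 1)/(4 + (-1 - 1)))*(-14))*(-4) = ((2*(-2)/(4 - 2))*(-14))*(-4) = ((2*(-2)/2)*(-14))*(-4) = ((2*(-2)*(1/2))*(-14))*(-4) = -2*(-14)*(-4) = 28*(-4) = -112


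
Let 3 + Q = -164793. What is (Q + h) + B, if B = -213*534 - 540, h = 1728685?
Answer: 1449607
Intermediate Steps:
Q = -164796 (Q = -3 - 164793 = -164796)
B = -114282 (B = -113742 - 540 = -114282)
(Q + h) + B = (-164796 + 1728685) - 114282 = 1563889 - 114282 = 1449607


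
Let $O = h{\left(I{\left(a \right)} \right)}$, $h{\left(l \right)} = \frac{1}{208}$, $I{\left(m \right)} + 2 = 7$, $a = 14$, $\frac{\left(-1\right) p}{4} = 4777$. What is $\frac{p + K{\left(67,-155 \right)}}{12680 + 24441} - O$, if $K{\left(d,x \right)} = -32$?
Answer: $- \frac{4018241}{7721168} \approx -0.52042$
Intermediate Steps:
$p = -19108$ ($p = \left(-4\right) 4777 = -19108$)
$I{\left(m \right)} = 5$ ($I{\left(m \right)} = -2 + 7 = 5$)
$h{\left(l \right)} = \frac{1}{208}$
$O = \frac{1}{208} \approx 0.0048077$
$\frac{p + K{\left(67,-155 \right)}}{12680 + 24441} - O = \frac{-19108 - 32}{12680 + 24441} - \frac{1}{208} = - \frac{19140}{37121} - \frac{1}{208} = - \frac{4018241}{7721168}$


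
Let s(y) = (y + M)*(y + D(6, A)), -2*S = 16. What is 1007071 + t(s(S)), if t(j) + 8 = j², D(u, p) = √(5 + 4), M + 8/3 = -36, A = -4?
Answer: 9553567/9 ≈ 1.0615e+6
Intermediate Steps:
S = -8 (S = -½*16 = -8)
M = -116/3 (M = -8/3 - 36 = -116/3 ≈ -38.667)
D(u, p) = 3 (D(u, p) = √9 = 3)
s(y) = (3 + y)*(-116/3 + y) (s(y) = (y - 116/3)*(y + 3) = (-116/3 + y)*(3 + y) = (3 + y)*(-116/3 + y))
t(j) = -8 + j²
1007071 + t(s(S)) = 1007071 + (-8 + (-116 + (-8)² - 107/3*(-8))²) = 1007071 + (-8 + (-116 + 64 + 856/3)²) = 1007071 + (-8 + (700/3)²) = 1007071 + (-8 + 490000/9) = 1007071 + 489928/9 = 9553567/9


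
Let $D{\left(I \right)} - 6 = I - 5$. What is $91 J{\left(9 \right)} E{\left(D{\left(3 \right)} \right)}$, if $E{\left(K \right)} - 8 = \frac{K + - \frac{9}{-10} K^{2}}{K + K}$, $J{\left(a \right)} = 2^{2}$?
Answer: $\frac{18746}{5} \approx 3749.2$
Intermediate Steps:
$J{\left(a \right)} = 4$
$D{\left(I \right)} = 1 + I$ ($D{\left(I \right)} = 6 + \left(I - 5\right) = 6 + \left(-5 + I\right) = 1 + I$)
$E{\left(K \right)} = 8 + \frac{K + \frac{9 K^{2}}{10}}{2 K}$ ($E{\left(K \right)} = 8 + \frac{K + - \frac{9}{-10} K^{2}}{K + K} = 8 + \frac{K + \left(-9\right) \left(- \frac{1}{10}\right) K^{2}}{2 K} = 8 + \left(K + \frac{9 K^{2}}{10}\right) \frac{1}{2 K} = 8 + \frac{K + \frac{9 K^{2}}{10}}{2 K}$)
$91 J{\left(9 \right)} E{\left(D{\left(3 \right)} \right)} = 91 \cdot 4 \left(\frac{17}{2} + \frac{9 \left(1 + 3\right)}{20}\right) = 364 \left(\frac{17}{2} + \frac{9}{20} \cdot 4\right) = 364 \left(\frac{17}{2} + \frac{9}{5}\right) = 364 \cdot \frac{103}{10} = \frac{18746}{5}$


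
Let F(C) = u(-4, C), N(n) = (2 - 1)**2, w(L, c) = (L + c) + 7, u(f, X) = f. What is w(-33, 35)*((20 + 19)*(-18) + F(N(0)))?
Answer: -6354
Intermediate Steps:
w(L, c) = 7 + L + c
N(n) = 1 (N(n) = 1**2 = 1)
F(C) = -4
w(-33, 35)*((20 + 19)*(-18) + F(N(0))) = (7 - 33 + 35)*((20 + 19)*(-18) - 4) = 9*(39*(-18) - 4) = 9*(-702 - 4) = 9*(-706) = -6354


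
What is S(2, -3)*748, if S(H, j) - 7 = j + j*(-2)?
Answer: 7480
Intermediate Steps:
S(H, j) = 7 - j (S(H, j) = 7 + (j + j*(-2)) = 7 + (j - 2*j) = 7 - j)
S(2, -3)*748 = (7 - 1*(-3))*748 = (7 + 3)*748 = 10*748 = 7480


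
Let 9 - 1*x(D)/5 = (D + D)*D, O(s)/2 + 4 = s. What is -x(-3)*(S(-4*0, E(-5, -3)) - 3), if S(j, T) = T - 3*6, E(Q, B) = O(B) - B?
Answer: -1440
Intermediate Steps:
O(s) = -8 + 2*s
E(Q, B) = -8 + B (E(Q, B) = (-8 + 2*B) - B = -8 + B)
x(D) = 45 - 10*D² (x(D) = 45 - 5*(D + D)*D = 45 - 5*2*D*D = 45 - 10*D²)
S(j, T) = -18 + T (S(j, T) = T - 18 = -18 + T)
-x(-3)*(S(-4*0, E(-5, -3)) - 3) = -(45 - 10*(-3)²)*((-18 + (-8 - 3)) - 3) = -(45 - 10*9)*((-18 - 11) - 3) = -(45 - 90)*(-29 - 3) = -(-45)*(-32) = -1*1440 = -1440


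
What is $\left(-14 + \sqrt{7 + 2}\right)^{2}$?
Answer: $121$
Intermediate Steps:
$\left(-14 + \sqrt{7 + 2}\right)^{2} = \left(-14 + \sqrt{9}\right)^{2} = \left(-14 + 3\right)^{2} = \left(-11\right)^{2} = 121$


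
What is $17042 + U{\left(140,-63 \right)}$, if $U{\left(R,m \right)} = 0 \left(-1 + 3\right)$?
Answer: $17042$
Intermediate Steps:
$U{\left(R,m \right)} = 0$ ($U{\left(R,m \right)} = 0 \cdot 2 = 0$)
$17042 + U{\left(140,-63 \right)} = 17042 + 0 = 17042$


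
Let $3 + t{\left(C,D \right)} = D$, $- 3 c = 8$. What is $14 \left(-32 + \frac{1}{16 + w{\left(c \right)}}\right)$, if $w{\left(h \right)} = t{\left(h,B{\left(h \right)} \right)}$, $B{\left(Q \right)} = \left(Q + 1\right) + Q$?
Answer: $- \frac{5803}{13} \approx -446.38$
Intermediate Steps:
$c = - \frac{8}{3}$ ($c = \left(- \frac{1}{3}\right) 8 = - \frac{8}{3} \approx -2.6667$)
$B{\left(Q \right)} = 1 + 2 Q$ ($B{\left(Q \right)} = \left(1 + Q\right) + Q = 1 + 2 Q$)
$t{\left(C,D \right)} = -3 + D$
$w{\left(h \right)} = -2 + 2 h$ ($w{\left(h \right)} = -3 + \left(1 + 2 h\right) = -2 + 2 h$)
$14 \left(-32 + \frac{1}{16 + w{\left(c \right)}}\right) = 14 \left(-32 + \frac{1}{16 + \left(-2 + 2 \left(- \frac{8}{3}\right)\right)}\right) = 14 \left(-32 + \frac{1}{16 - \frac{22}{3}}\right) = 14 \left(-32 + \frac{1}{\frac{26}{3}}\right) = 14 \left(-32 + \frac{3}{26}\right) = 14 \left(- \frac{829}{26}\right) = - \frac{5803}{13}$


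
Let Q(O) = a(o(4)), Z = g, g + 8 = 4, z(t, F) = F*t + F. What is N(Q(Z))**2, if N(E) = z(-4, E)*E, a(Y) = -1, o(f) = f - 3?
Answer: 9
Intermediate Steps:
o(f) = -3 + f
z(t, F) = F + F*t
g = -4 (g = -8 + 4 = -4)
Z = -4
Q(O) = -1
N(E) = -3*E**2 (N(E) = (E*(1 - 4))*E = (E*(-3))*E = (-3*E)*E = -3*E**2)
N(Q(Z))**2 = (-3*(-1)**2)**2 = (-3*1)**2 = (-3)**2 = 9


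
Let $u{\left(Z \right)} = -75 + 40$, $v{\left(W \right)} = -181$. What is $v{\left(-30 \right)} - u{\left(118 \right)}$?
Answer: $-146$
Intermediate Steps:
$u{\left(Z \right)} = -35$
$v{\left(-30 \right)} - u{\left(118 \right)} = -181 - -35 = -181 + 35 = -146$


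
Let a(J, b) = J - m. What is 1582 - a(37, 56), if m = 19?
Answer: 1564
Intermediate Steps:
a(J, b) = -19 + J (a(J, b) = J - 1*19 = J - 19 = -19 + J)
1582 - a(37, 56) = 1582 - (-19 + 37) = 1582 - 1*18 = 1582 - 18 = 1564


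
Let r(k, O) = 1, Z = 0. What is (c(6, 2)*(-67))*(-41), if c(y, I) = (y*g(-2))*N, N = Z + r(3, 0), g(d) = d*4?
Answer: -131856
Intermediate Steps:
g(d) = 4*d
N = 1 (N = 0 + 1 = 1)
c(y, I) = -8*y (c(y, I) = (y*(4*(-2)))*1 = (y*(-8))*1 = -8*y*1 = -8*y)
(c(6, 2)*(-67))*(-41) = (-8*6*(-67))*(-41) = -48*(-67)*(-41) = 3216*(-41) = -131856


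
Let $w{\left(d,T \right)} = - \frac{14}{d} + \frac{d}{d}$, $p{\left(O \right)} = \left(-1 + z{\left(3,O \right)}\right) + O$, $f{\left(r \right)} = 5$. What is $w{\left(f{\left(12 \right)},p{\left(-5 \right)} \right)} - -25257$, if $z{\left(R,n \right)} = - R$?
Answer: $\frac{126276}{5} \approx 25255.0$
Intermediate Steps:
$p{\left(O \right)} = -4 + O$ ($p{\left(O \right)} = \left(-1 - 3\right) + O = -4 + O$)
$w{\left(d,T \right)} = 1 - \frac{14}{d}$ ($w{\left(d,T \right)} = - \frac{14}{d} + 1 = 1 - \frac{14}{d}$)
$w{\left(f{\left(12 \right)},p{\left(-5 \right)} \right)} - -25257 = \frac{-14 + 5}{5} - -25257 = \frac{1}{5} \left(-9\right) + 25257 = - \frac{9}{5} + 25257 = \frac{126276}{5}$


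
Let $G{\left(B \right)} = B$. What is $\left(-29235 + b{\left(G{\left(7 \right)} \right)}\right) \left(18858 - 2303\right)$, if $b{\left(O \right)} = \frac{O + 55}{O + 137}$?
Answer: $- \frac{34846437395}{72} \approx -4.8398 \cdot 10^{8}$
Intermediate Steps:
$b{\left(O \right)} = \frac{55 + O}{137 + O}$
$\left(-29235 + b{\left(G{\left(7 \right)} \right)}\right) \left(18858 - 2303\right) = \left(-29235 + \frac{55 + 7}{137 + 7}\right) \left(18858 - 2303\right) = \left(-29235 + \frac{1}{144} \cdot 62\right) \left(18858 - 2303\right) = \left(-29235 + \frac{31}{72}\right) 16555 = \left(- \frac{2104889}{72}\right) 16555 = - \frac{34846437395}{72}$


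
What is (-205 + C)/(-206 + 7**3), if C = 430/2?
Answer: 10/137 ≈ 0.072993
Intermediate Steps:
C = 215 (C = 430*(1/2) = 215)
(-205 + C)/(-206 + 7**3) = (-205 + 215)/(-206 + 7**3) = 10/(-206 + 343) = 10/137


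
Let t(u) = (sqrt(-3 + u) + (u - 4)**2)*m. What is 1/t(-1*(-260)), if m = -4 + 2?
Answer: -32768/4294967039 + sqrt(257)/8589934078 ≈ -7.6275e-6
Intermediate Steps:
m = -2
t(u) = -2*(-4 + u)**2 - 2*sqrt(-3 + u) (t(u) = (sqrt(-3 + u) + (u - 4)**2)*(-2) = (sqrt(-3 + u) + (-4 + u)**2)*(-2) = ((-4 + u)**2 + sqrt(-3 + u))*(-2) = -2*(-4 + u)**2 - 2*sqrt(-3 + u))
1/t(-1*(-260)) = 1/(-2*(-4 - 1*(-260))**2 - 2*sqrt(-3 - 1*(-260))) = 1/(-2*(-4 + 260)**2 - 2*sqrt(-3 + 260)) = 1/(-2*256**2 - 2*sqrt(257)) = 1/(-2*65536 - 2*sqrt(257)) = 1/(-131072 - 2*sqrt(257))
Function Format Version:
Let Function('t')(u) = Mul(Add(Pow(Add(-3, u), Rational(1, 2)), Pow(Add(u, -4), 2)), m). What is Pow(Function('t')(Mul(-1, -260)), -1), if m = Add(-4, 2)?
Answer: Add(Rational(-32768, 4294967039), Mul(Rational(1, 8589934078), Pow(257, Rational(1, 2)))) ≈ -7.6275e-6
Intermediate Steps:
m = -2
Function('t')(u) = Add(Mul(-2, Pow(Add(-4, u), 2)), Mul(-2, Pow(Add(-3, u), Rational(1, 2)))) (Function('t')(u) = Mul(Add(Pow(Add(-3, u), Rational(1, 2)), Pow(Add(u, -4), 2)), -2) = Mul(Add(Pow(Add(-3, u), Rational(1, 2)), Pow(Add(-4, u), 2)), -2) = Mul(Add(Pow(Add(-4, u), 2), Pow(Add(-3, u), Rational(1, 2))), -2) = Add(Mul(-2, Pow(Add(-4, u), 2)), Mul(-2, Pow(Add(-3, u), Rational(1, 2)))))
Pow(Function('t')(Mul(-1, -260)), -1) = Pow(Add(Mul(-2, Pow(Add(-4, Mul(-1, -260)), 2)), Mul(-2, Pow(Add(-3, Mul(-1, -260)), Rational(1, 2)))), -1) = Pow(Add(Mul(-2, Pow(Add(-4, 260), 2)), Mul(-2, Pow(Add(-3, 260), Rational(1, 2)))), -1) = Pow(Add(Mul(-2, Pow(256, 2)), Mul(-2, Pow(257, Rational(1, 2)))), -1) = Pow(Add(Mul(-2, 65536), Mul(-2, Pow(257, Rational(1, 2)))), -1) = Pow(Add(-131072, Mul(-2, Pow(257, Rational(1, 2)))), -1)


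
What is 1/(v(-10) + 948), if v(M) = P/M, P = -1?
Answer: 10/9481 ≈ 0.0010547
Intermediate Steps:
v(M) = -1/M
1/(v(-10) + 948) = 1/(-1/(-10) + 948) = 1/(-1*(-⅒) + 948) = 1/(⅒ + 948) = 1/(9481/10) = 10/9481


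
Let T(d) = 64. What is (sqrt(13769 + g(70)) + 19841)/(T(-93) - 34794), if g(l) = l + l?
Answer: -19841/34730 - sqrt(13909)/34730 ≈ -0.57469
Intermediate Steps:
g(l) = 2*l
(sqrt(13769 + g(70)) + 19841)/(T(-93) - 34794) = (sqrt(13769 + 2*70) + 19841)/(64 - 34794) = (sqrt(13769 + 140) + 19841)/(-34730) = (sqrt(13909) + 19841)*(-1/34730) = (19841 + sqrt(13909))*(-1/34730) = -19841/34730 - sqrt(13909)/34730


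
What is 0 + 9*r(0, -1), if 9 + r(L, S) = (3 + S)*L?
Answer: -81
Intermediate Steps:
r(L, S) = -9 + L*(3 + S) (r(L, S) = -9 + (3 + S)*L = -9 + L*(3 + S))
0 + 9*r(0, -1) = 0 + 9*(-9 + 3*0 + 0*(-1)) = 0 + 9*(-9 + 0 + 0) = 0 + 9*(-9) = 0 - 81 = -81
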